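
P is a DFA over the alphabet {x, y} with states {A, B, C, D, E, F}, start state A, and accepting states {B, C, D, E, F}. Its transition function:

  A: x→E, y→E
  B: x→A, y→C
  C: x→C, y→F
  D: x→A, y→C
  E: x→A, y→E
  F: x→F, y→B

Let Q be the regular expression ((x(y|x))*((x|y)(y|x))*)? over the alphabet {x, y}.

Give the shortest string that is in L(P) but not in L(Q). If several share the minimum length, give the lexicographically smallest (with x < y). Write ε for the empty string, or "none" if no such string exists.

The string x is accepted by P but not by Q.
No shorter string lies in the difference, and x is the lexicographically first length-1 string in L(P) \ L(Q).

x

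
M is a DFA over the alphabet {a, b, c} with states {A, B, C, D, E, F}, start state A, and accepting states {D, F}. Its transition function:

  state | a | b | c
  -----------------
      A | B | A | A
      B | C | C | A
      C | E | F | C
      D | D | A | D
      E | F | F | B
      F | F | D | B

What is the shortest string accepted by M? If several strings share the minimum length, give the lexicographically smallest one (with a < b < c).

aab

A breadth-first search from A reaches an accepting state first via the path A → B → C → F on input aab.
No string of length < 3 is accepted (BFS exhausts all shorter strings without reaching an accepting state), and aab is the lexicographically least accepting string of length 3.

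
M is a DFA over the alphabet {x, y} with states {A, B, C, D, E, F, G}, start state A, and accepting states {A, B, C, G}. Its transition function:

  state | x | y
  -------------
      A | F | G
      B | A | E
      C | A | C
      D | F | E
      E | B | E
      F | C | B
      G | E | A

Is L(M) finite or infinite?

infinite

State A is reachable from the start and can reach an accepting state, and it lies on the cycle A → F → B → A.
Traversing that cycle any number of times yields accepted strings of unbounded length, so the language is infinite.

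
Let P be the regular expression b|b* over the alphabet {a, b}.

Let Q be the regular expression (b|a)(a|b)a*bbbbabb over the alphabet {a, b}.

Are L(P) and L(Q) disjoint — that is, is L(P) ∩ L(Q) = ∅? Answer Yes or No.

Yes

Converting the expression P to a DFA (subset construction, then merging equivalent states) gives the minimal DFA with states {p0, p1}, start state p0, accepting states {p0} and transitions p0: a→p1, b→p0; p1: a→p1, b→p1.
Converting the expression Q to a DFA (subset construction, then merging equivalent states) gives the minimal DFA with states {q0, q1, q2, q3, q4, q5, q6, q7, q8, q9, q10}, start state q0, accepting states {q10} and transitions q0: a→q1, b→q1; q1: a→q2, b→q2; q2: a→q2, b→q3; q3: a→q4, b→q5; q4: a→q4, b→q4; q5: a→q4, b→q6; q6: a→q4, b→q7; q7: a→q8, b→q4; q8: a→q4, b→q9; q9: a→q4, b→q10; q10: a→q4, b→q4.
Exploring the product automaton P × Q from the start pair (p0, q0), following both machines on each input symbol, reaches 18 state pairs: (p0, q0), (p1, q1), (p0, q1), (p1, q2), (p0, q2), (p1, q3), (p0, q3), (p1, q4), (p1, q5), (p0, q5), (p1, q6), (p0, q6), (p1, q7), (p0, q7), (p1, q8), (p0, q4), (p1, q9), (p1, q10).
P accepts in {p0} and Q accepts in {q10}; no reachable pair has both components accepting, so no string drives both machines to acceptance simultaneously and L(P) ∩ L(Q) = ∅.
So no string is accepted by both, and the intersection is empty.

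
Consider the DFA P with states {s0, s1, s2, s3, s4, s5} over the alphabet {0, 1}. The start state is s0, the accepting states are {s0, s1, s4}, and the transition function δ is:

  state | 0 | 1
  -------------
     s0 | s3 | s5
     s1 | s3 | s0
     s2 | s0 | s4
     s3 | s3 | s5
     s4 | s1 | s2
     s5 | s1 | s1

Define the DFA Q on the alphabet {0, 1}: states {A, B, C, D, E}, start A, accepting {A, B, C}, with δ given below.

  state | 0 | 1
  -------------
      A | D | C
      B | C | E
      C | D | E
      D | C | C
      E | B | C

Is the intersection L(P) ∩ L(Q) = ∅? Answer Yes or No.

The empty string ε is accepted by both P and Q.
Hence L(P) ∩ L(Q) ≠ ∅.

No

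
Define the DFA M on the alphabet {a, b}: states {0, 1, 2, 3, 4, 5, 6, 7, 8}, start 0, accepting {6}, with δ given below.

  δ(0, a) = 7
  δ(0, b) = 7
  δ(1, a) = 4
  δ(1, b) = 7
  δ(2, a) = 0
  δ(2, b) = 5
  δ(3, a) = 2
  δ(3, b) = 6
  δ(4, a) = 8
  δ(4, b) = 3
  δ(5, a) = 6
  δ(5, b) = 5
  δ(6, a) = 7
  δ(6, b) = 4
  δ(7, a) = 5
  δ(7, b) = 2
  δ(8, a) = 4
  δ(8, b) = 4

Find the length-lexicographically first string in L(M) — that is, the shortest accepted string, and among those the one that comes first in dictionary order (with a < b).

aaa

A breadth-first search from 0 reaches an accepting state first via the path 0 → 7 → 5 → 6 on input aaa.
No string of length < 3 is accepted (BFS exhausts all shorter strings without reaching an accepting state), and aaa is the lexicographically least accepting string of length 3.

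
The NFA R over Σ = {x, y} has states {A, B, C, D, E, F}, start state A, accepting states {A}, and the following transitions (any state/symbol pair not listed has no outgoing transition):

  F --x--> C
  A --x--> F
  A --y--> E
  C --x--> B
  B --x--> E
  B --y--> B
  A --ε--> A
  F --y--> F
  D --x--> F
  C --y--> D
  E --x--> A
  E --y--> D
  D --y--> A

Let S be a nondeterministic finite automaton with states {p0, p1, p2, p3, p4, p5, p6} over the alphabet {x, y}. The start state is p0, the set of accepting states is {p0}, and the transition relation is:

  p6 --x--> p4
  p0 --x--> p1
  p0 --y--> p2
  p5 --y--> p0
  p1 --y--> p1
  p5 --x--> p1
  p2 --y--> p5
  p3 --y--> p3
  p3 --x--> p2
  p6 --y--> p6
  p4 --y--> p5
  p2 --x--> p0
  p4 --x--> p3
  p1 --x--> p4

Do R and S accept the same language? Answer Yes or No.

Exploring the product automaton R × S from the start pair (A, p0), following both machines on each input symbol, reaches 6 state pairs: (A, p0), (F, p1), (E, p2), (C, p4), (D, p5), (B, p3).
R accepts in {A} and S accepts in {p0}. In every reachable pair the two components are either both accepting — (A, p0) — or both non-accepting, so no string is accepted by exactly one of the machines: L(R) \ L(S) and L(S) \ L(R) are both empty.
Hence every string is accepted by R iff it is accepted by S, and the two languages coincide.

Yes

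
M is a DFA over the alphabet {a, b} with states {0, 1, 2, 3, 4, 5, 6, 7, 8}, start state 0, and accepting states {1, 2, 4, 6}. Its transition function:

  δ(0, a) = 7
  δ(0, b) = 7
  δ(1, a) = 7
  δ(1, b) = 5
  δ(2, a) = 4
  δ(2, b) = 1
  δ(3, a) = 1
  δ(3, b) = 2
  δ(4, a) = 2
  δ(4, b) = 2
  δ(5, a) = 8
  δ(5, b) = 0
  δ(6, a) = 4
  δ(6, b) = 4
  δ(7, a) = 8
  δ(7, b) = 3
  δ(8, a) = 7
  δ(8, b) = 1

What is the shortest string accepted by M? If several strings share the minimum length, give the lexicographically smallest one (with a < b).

aab

A breadth-first search from 0 reaches an accepting state first via the path 0 → 7 → 8 → 1 on input aab.
No string of length < 3 is accepted (BFS exhausts all shorter strings without reaching an accepting state), and aab is the lexicographically least accepting string of length 3.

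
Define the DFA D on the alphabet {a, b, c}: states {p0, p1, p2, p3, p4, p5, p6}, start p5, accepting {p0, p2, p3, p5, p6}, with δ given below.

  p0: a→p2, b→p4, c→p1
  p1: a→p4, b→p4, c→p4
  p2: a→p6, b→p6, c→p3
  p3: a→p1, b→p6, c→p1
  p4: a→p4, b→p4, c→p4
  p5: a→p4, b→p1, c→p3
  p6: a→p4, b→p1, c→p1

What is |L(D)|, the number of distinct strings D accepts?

3

The useful subgraph on states {p3, p5, p6} is acyclic, so L(D) is finite; the longest accepting path visits 3 useful states, giving maximum string length 2.
Counting accepting paths from p5 by length: 1 of length 0, 1 of length 1, 1 of length 2. Total 3.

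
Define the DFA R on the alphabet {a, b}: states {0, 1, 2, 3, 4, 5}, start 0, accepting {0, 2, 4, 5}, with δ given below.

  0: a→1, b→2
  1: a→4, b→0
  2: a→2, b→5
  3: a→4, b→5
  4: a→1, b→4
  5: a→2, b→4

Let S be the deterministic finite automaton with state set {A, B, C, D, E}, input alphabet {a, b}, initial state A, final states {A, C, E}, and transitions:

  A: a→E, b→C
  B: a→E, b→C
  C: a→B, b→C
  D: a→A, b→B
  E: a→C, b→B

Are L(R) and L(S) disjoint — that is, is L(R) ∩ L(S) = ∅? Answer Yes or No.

The empty string ε is accepted by both R and S.
Hence L(R) ∩ L(S) ≠ ∅.

No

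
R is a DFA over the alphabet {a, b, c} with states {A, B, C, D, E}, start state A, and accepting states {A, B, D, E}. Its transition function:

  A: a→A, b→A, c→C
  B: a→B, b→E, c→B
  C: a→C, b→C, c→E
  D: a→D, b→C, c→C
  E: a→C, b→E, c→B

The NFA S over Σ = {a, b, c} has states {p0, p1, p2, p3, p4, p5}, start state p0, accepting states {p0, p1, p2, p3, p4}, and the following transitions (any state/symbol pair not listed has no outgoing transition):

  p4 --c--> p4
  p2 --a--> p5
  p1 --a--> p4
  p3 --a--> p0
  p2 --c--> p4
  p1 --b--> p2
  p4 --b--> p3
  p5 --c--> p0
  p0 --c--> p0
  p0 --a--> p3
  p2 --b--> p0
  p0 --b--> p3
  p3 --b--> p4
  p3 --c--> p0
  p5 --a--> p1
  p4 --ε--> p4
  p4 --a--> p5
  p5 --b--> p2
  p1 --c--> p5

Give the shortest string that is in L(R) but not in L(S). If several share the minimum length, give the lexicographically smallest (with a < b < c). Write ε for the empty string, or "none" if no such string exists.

aba

The string aba is accepted by R but not by S.
No shorter string lies in the difference, and aba is the lexicographically first length-3 string in L(R) \ L(S).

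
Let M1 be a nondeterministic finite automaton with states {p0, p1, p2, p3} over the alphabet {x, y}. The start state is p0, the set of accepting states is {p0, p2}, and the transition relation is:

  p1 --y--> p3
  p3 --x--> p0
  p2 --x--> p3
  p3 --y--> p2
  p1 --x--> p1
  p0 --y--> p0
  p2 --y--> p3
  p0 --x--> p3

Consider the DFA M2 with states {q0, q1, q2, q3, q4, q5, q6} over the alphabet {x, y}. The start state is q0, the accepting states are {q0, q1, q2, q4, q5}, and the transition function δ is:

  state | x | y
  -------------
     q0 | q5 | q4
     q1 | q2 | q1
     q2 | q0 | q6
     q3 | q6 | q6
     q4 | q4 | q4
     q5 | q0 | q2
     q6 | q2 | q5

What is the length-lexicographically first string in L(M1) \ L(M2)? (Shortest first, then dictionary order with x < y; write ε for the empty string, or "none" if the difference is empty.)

xyyxy

The string xyyxy is accepted by M1 but not by M2.
No shorter string lies in the difference, and xyyxy is the lexicographically first length-5 string in L(M1) \ L(M2).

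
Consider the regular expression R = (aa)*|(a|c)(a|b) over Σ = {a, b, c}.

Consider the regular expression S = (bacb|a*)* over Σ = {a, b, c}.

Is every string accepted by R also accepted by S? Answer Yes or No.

No

The string ab is in L(R) but not in L(S).
So L(R) ⊄ L(S).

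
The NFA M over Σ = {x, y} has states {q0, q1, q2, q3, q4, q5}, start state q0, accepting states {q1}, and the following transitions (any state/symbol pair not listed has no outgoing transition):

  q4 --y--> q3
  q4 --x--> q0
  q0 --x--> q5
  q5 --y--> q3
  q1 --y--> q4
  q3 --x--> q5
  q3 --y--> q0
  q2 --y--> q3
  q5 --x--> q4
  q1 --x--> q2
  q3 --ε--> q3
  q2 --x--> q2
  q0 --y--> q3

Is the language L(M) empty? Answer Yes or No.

The states reachable from the start state are {q0, q3, q4, q5}.
None of the accepting states {q1} is reachable, so no string is accepted and L(M) = ∅.

Yes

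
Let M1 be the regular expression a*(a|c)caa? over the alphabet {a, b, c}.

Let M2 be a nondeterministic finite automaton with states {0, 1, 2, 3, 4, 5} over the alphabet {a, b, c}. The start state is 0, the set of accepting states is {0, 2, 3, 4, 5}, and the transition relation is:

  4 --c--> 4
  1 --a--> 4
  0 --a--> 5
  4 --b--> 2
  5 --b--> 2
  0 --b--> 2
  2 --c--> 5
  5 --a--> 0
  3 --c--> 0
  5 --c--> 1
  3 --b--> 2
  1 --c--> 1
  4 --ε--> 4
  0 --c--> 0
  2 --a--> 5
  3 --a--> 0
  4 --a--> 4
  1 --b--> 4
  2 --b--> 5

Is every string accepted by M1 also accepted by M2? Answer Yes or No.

Converting the expression M1 to a DFA (subset construction, then merging equivalent states) gives the minimal DFA with states {r0, r1, r2, r3, r4, r5, r6, r7}, start state r0, accepting states {r6, r7} and transitions r0: a→r1, b→r2, c→r3; r1: a→r1, b→r2, c→r4; r2: a→r2, b→r2, c→r2; r3: a→r2, b→r2, c→r5; r4: a→r6, b→r2, c→r5; r5: a→r6, b→r2, c→r2; r6: a→r7, b→r2, c→r2; r7: a→r2, b→r2, c→r2.
Exploring the product automaton M1 × M2 from the start pair (r0, 0), following both machines on each input symbol, reaches 17 state pairs: (r0, 0), (r1, 5), (r2, 2), (r3, 0), (r1, 0), (r4, 1), (r2, 5), (r5, 0), (r4, 0), (r6, 4), (r2, 4), (r5, 1), (r2, 0), (r2, 1), (r6, 5), (r7, 4), (r7, 0).
M1 accepts in {r6, r7} and M2 accepts in {0, 2, 3, 4, 5}. The reachable pairs whose M1-component is accepting are (r6, 4), (r6, 5), (r7, 4), (r7, 0); in each of them the M2-component is accepting too, so the product for L(M1) \ L(M2) (M1-component accepting, M2-component rejecting) has no reachable accepting pair and the difference is empty.
Hence every string in L(M1) is also in L(M2).

Yes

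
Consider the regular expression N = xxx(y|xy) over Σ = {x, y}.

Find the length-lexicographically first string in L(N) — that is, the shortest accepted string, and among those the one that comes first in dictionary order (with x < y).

By inspection of the expression, no string of length less than 4 matches, and xxxy is the lexicographically first match of length 4.

xxxy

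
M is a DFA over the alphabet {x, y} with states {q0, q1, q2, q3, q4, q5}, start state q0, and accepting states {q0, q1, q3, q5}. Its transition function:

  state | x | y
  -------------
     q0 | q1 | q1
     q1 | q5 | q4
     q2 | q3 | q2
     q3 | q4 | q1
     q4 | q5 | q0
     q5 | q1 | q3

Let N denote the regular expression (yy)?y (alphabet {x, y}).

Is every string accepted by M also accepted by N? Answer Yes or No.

The empty string ε is in L(M) but not in L(N).
So L(M) ⊄ L(N).

No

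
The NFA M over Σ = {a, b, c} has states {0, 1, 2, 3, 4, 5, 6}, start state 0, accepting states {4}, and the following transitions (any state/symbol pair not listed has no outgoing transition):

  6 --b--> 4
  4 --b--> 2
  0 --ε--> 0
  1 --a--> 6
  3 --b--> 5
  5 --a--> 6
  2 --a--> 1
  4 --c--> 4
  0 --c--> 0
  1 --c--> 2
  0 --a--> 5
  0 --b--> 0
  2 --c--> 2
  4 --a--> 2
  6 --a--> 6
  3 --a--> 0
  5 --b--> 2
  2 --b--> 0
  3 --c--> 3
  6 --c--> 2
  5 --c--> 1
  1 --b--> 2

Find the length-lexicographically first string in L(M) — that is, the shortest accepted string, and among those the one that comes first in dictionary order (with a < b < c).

aab

A breadth-first search from 0 reaches an accepting state first via the path 0 → 5 → 6 → 4 on input aab.
No string of length < 3 is accepted (BFS exhausts all shorter strings without reaching an accepting state), and aab is the lexicographically least accepting string of length 3.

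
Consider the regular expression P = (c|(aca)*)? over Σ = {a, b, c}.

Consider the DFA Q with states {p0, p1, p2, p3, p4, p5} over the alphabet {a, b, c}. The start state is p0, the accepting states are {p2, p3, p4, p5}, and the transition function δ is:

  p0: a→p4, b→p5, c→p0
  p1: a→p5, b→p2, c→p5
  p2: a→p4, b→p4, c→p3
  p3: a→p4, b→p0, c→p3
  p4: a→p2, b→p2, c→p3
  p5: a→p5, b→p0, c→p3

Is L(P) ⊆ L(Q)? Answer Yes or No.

No

The empty string ε is in L(P) but not in L(Q).
So L(P) ⊄ L(Q).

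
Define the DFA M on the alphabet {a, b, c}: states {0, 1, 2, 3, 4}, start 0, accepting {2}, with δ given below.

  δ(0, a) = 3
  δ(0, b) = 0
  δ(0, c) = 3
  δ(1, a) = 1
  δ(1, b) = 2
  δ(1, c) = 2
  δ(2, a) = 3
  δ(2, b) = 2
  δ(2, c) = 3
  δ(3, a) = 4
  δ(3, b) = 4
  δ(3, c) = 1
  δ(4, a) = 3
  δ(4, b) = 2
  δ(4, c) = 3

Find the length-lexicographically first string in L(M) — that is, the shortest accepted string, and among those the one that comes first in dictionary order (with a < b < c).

aab

A breadth-first search from 0 reaches an accepting state first via the path 0 → 3 → 4 → 2 on input aab.
No string of length < 3 is accepted (BFS exhausts all shorter strings without reaching an accepting state), and aab is the lexicographically least accepting string of length 3.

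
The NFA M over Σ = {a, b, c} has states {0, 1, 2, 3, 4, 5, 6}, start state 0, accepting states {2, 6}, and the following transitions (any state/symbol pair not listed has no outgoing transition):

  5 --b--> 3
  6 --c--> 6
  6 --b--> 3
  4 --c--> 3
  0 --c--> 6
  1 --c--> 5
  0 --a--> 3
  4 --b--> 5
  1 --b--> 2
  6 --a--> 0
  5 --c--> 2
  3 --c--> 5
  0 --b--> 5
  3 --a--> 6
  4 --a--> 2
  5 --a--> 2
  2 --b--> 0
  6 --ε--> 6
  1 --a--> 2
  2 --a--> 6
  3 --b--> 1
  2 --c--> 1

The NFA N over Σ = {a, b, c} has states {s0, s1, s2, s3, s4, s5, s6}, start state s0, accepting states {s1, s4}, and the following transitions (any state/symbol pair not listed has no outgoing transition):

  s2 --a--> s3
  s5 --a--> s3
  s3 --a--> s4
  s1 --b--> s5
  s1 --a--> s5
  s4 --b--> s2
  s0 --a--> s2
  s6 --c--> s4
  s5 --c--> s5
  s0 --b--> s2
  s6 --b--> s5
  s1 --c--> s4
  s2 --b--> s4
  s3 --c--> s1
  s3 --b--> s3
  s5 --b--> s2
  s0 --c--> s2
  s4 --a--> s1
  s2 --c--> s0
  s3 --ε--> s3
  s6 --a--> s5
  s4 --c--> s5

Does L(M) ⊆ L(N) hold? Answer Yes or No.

The string c is in L(M) but not in L(N).
So L(M) ⊄ L(N).

No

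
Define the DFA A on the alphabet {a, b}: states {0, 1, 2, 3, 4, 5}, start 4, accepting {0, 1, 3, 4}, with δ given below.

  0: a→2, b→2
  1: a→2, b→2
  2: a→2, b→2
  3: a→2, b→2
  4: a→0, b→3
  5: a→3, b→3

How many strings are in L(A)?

3

The useful subgraph on states {0, 3, 4} is acyclic, so L(A) is finite; the longest accepting path visits 2 useful states, giving maximum string length 1.
Counting accepting paths from 4 by length: 1 of length 0, 2 of length 1. Total 3.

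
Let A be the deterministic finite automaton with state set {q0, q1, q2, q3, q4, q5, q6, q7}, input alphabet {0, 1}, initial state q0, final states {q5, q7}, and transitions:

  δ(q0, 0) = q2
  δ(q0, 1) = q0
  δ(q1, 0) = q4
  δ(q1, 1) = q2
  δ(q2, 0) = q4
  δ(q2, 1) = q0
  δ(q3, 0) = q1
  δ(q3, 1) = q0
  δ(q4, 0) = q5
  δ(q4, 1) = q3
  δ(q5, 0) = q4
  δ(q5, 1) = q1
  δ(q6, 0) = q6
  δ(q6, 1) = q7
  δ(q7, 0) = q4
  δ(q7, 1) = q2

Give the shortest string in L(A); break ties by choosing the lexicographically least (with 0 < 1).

A breadth-first search from q0 reaches an accepting state first via the path q0 → q2 → q4 → q5 on input 000.
No string of length < 3 is accepted (BFS exhausts all shorter strings without reaching an accepting state), and 000 is the lexicographically least accepting string of length 3.

000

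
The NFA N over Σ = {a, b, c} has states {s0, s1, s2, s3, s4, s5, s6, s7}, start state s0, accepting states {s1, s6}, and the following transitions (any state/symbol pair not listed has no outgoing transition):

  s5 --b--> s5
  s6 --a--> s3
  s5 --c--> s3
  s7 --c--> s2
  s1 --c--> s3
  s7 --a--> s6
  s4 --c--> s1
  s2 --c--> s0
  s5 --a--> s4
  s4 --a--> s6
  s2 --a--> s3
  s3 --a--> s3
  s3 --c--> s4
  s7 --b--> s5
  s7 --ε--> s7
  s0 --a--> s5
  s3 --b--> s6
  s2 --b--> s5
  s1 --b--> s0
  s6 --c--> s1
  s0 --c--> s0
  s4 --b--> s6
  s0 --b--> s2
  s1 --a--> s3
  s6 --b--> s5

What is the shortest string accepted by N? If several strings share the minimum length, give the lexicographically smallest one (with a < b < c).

aaa

A breadth-first search from s0 reaches an accepting state first via the path s0 → s5 → s4 → s6 on input aaa.
No string of length < 3 is accepted (BFS exhausts all shorter strings without reaching an accepting state), and aaa is the lexicographically least accepting string of length 3.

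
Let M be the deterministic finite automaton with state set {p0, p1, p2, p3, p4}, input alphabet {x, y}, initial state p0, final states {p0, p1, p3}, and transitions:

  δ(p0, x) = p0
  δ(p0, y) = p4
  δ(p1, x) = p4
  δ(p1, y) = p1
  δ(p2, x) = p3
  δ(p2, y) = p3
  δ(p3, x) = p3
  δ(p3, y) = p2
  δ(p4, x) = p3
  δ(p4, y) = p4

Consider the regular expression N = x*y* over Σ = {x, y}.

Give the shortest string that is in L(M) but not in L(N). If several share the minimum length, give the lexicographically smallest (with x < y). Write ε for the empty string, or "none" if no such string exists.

yx

The string yx is accepted by M but not by N.
No shorter string lies in the difference, and yx is the lexicographically first length-2 string in L(M) \ L(N).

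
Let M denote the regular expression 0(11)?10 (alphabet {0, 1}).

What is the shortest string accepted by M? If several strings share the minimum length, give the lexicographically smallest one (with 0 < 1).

010

By inspection of the expression, no string of length less than 3 matches, and 010 is the lexicographically first match of length 3.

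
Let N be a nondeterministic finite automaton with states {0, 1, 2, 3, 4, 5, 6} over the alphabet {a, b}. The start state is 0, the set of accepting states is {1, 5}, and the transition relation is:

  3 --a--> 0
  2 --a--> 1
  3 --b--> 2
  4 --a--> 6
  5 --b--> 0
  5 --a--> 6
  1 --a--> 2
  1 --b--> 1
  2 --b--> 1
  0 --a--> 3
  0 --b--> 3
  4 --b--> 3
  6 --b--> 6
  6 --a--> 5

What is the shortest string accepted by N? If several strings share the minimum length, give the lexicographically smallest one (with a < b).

aba

A breadth-first search from 0 reaches an accepting state first via the path 0 → 3 → 2 → 1 on input aba.
No string of length < 3 is accepted (BFS exhausts all shorter strings without reaching an accepting state), and aba is the lexicographically least accepting string of length 3.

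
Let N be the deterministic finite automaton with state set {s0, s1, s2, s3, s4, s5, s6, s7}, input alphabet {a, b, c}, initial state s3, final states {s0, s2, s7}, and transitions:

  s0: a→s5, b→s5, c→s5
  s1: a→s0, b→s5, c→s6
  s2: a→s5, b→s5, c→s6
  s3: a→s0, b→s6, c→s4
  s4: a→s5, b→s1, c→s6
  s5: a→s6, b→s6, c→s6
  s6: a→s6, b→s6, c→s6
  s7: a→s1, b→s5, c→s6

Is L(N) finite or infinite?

finite

The useful states (reachable from s3 and able to reach an accepting state) are {s0, s1, s3, s4}.
Restricted to these states the transition graph has no cycle, so every accepting path has bounded length and L is finite.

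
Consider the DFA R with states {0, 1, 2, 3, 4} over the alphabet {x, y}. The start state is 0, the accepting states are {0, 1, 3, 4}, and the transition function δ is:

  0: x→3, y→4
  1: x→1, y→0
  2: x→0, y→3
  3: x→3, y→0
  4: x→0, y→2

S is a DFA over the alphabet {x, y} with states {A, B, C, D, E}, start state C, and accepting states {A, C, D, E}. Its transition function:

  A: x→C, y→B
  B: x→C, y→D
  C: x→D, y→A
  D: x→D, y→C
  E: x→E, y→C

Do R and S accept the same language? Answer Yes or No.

Yes

Exploring the product automaton R × S from the start pair (0, C), following both machines on each input symbol, reaches 4 state pairs: (0, C), (3, D), (4, A), (2, B).
R accepts in {0, 1, 3, 4} and S accepts in {A, C, D, E}. In every reachable pair the two components are either both accepting — (0, C), (3, D), (4, A) — or both non-accepting, so no string is accepted by exactly one of the machines: L(R) \ L(S) and L(S) \ L(R) are both empty.
Hence every string is accepted by R iff it is accepted by S, and the two languages coincide.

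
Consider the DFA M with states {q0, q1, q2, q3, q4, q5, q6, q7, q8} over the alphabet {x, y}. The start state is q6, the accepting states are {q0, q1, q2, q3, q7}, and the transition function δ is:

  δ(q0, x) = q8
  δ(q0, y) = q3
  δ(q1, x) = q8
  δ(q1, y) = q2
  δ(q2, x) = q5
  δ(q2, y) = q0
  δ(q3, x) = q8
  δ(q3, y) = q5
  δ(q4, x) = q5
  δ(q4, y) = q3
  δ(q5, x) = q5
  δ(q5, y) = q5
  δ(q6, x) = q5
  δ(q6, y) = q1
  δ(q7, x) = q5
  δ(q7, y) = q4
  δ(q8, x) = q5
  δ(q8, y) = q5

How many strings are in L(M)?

4

The useful subgraph on states {q0, q1, q2, q3, q6} is acyclic, so L(M) is finite; the longest accepting path visits 5 useful states, giving maximum string length 4.
Counting accepting paths from q6 by length: 1 of length 1, 1 of length 2, 1 of length 3, 1 of length 4. Total 4.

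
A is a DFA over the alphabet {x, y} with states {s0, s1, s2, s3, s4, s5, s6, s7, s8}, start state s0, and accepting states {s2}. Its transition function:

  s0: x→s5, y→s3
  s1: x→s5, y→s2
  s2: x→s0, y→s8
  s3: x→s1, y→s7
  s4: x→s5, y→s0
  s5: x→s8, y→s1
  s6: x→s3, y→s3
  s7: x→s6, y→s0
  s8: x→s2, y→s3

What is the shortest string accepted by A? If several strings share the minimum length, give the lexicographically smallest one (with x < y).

xxx

A breadth-first search from s0 reaches an accepting state first via the path s0 → s5 → s8 → s2 on input xxx.
No string of length < 3 is accepted (BFS exhausts all shorter strings without reaching an accepting state), and xxx is the lexicographically least accepting string of length 3.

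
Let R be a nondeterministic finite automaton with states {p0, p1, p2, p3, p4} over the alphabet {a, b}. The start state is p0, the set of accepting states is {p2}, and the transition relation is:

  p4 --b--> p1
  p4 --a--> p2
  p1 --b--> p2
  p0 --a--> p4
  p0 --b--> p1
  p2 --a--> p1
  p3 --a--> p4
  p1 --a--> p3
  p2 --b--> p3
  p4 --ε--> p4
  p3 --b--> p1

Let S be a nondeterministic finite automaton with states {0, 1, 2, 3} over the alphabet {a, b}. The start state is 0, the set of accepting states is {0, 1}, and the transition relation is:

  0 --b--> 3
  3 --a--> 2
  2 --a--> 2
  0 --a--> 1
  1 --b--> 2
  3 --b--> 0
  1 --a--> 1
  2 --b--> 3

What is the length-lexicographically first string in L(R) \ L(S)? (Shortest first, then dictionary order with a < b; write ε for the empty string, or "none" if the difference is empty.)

abb

The string abb is accepted by R but not by S.
No shorter string lies in the difference, and abb is the lexicographically first length-3 string in L(R) \ L(S).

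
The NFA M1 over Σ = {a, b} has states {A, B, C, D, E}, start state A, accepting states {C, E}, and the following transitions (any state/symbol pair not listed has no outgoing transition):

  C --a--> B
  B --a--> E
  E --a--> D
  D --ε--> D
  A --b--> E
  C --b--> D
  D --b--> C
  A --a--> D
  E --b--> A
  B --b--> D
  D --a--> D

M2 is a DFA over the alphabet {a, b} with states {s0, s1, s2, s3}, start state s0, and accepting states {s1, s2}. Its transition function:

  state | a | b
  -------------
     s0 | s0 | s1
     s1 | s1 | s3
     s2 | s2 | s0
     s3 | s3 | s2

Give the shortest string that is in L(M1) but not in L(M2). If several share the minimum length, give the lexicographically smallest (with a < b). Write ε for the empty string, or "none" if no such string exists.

The string bab is accepted by M1 but not by M2.
No shorter string lies in the difference, and bab is the lexicographically first length-3 string in L(M1) \ L(M2).

bab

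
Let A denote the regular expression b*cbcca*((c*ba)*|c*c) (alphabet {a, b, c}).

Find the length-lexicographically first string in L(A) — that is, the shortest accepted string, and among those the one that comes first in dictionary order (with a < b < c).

By inspection of the expression, no string of length less than 4 matches, and cbcc is the lexicographically first match of length 4.

cbcc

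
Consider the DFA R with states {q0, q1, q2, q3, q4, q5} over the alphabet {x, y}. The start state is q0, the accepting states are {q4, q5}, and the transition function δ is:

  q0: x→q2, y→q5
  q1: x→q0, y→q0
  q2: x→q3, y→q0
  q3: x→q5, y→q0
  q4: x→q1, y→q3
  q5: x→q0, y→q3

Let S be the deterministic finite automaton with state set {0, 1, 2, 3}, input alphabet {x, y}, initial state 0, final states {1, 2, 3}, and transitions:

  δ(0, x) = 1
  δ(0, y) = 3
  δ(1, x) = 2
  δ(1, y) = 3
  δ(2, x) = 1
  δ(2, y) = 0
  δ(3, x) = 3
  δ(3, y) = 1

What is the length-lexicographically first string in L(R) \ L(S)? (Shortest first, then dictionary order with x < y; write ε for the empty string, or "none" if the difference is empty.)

xxxxy

The string xxxxy is accepted by R but not by S.
No shorter string lies in the difference, and xxxxy is the lexicographically first length-5 string in L(R) \ L(S).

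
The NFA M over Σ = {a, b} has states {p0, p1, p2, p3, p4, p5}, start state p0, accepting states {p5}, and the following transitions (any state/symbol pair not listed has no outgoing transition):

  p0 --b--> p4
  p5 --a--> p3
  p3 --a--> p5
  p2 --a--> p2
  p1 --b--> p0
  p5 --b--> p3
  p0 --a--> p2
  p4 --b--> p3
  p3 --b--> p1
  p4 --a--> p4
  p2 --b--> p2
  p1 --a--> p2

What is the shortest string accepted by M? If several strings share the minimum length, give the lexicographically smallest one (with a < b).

A breadth-first search from p0 reaches an accepting state first via the path p0 → p4 → p3 → p5 on input bba.
No string of length < 3 is accepted (BFS exhausts all shorter strings without reaching an accepting state), and bba is the lexicographically least accepting string of length 3.

bba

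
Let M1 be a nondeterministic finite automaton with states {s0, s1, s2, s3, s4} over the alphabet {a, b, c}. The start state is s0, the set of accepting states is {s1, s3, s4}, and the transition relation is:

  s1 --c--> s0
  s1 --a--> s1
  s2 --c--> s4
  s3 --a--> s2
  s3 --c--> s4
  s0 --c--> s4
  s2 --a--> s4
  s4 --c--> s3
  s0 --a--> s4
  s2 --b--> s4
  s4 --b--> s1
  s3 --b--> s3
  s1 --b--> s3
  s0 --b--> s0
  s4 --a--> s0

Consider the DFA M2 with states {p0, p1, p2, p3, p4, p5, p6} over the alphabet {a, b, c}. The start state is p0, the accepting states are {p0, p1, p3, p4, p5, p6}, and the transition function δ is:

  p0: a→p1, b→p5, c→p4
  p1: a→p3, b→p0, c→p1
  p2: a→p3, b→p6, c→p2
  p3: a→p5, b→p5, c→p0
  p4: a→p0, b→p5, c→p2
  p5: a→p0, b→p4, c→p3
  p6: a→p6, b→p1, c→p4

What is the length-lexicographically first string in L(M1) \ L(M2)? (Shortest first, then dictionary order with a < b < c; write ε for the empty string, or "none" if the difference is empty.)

cc

The string cc is accepted by M1 but not by M2.
No shorter string lies in the difference, and cc is the lexicographically first length-2 string in L(M1) \ L(M2).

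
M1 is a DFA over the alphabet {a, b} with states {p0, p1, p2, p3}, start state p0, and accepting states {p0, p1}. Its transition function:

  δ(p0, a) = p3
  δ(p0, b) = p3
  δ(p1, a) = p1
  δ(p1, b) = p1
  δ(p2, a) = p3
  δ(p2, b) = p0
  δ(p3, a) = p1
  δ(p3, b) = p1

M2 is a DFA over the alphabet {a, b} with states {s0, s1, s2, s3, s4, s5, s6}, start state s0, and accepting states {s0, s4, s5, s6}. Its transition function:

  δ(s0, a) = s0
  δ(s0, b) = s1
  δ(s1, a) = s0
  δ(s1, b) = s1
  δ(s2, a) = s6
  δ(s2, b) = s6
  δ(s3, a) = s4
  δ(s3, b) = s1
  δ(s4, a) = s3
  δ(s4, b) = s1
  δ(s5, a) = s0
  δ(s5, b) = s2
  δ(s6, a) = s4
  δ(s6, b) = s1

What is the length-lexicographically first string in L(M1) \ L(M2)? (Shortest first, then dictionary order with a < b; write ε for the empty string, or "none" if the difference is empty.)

The string ab is accepted by M1 but not by M2.
No shorter string lies in the difference, and ab is the lexicographically first length-2 string in L(M1) \ L(M2).

ab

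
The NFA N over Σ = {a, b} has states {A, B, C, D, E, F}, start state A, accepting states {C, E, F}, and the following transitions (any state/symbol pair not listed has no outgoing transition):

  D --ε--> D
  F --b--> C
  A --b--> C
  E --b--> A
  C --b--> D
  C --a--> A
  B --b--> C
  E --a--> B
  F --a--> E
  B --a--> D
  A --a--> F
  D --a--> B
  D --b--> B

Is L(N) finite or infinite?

infinite

State A is reachable from the start and can reach an accepting state, and it lies on the cycle A → C → A.
Traversing that cycle any number of times yields accepted strings of unbounded length, so the language is infinite.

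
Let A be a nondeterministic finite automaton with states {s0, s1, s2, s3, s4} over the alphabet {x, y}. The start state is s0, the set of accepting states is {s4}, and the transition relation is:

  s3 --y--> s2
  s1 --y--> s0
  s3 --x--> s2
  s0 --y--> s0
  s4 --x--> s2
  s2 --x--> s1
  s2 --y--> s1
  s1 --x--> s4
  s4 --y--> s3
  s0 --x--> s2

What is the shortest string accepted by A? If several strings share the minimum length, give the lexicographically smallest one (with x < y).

xxx

A breadth-first search from s0 reaches an accepting state first via the path s0 → s2 → s1 → s4 on input xxx.
No string of length < 3 is accepted (BFS exhausts all shorter strings without reaching an accepting state), and xxx is the lexicographically least accepting string of length 3.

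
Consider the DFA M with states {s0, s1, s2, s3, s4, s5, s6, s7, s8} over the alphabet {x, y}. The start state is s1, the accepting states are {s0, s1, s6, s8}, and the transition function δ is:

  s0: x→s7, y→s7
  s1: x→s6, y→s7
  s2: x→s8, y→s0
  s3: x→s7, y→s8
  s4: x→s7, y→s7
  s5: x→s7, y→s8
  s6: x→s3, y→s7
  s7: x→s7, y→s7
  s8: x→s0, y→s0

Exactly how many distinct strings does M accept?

5

The useful subgraph on states {s0, s1, s3, s6, s8} is acyclic, so L(M) is finite; the longest accepting path visits 5 useful states, giving maximum string length 4.
Counting accepting paths from s1 by length: 1 of length 0, 1 of length 1, 1 of length 3, 2 of length 4. Total 5.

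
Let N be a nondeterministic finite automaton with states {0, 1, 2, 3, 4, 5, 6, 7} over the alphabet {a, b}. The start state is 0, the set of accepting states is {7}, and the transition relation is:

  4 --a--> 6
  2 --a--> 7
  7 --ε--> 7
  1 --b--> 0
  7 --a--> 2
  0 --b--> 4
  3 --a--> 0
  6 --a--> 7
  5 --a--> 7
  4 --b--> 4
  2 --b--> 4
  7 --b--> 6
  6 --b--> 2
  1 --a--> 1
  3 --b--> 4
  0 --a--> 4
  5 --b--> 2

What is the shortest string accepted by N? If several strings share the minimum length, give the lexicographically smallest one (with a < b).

A breadth-first search from 0 reaches an accepting state first via the path 0 → 4 → 6 → 7 on input aaa.
No string of length < 3 is accepted (BFS exhausts all shorter strings without reaching an accepting state), and aaa is the lexicographically least accepting string of length 3.

aaa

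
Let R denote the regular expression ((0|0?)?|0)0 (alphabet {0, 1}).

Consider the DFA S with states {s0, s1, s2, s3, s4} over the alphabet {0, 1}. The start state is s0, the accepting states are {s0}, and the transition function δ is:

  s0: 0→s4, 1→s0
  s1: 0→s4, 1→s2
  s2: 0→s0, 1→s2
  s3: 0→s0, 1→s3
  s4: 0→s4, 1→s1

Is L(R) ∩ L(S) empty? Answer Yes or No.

Yes

Converting the expression R to a DFA (subset construction, then merging equivalent states) gives the minimal DFA with states {r0, r1, r2, r3}, start state r0, accepting states {r1, r3} and transitions r0: 0→r1, 1→r2; r1: 0→r3, 1→r2; r2: 0→r2, 1→r2; r3: 0→r2, 1→r2.
Exploring the product automaton R × S from the start pair (r0, s0), following both machines on each input symbol, reaches 7 state pairs: (r0, s0), (r1, s4), (r2, s0), (r3, s4), (r2, s1), (r2, s4), (r2, s2).
R accepts in {r1, r3} and S accepts in {s0}; no reachable pair has both components accepting, so no string drives both machines to acceptance simultaneously and L(R) ∩ L(S) = ∅.
So no string is accepted by both, and the intersection is empty.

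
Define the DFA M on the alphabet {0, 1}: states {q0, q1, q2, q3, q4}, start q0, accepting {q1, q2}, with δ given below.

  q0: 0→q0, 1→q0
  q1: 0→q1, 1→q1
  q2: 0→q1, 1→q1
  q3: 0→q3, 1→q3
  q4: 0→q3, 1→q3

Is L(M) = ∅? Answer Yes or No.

The states reachable from the start state are {q0}.
None of the accepting states {q1, q2} is reachable, so no string is accepted and L(M) = ∅.

Yes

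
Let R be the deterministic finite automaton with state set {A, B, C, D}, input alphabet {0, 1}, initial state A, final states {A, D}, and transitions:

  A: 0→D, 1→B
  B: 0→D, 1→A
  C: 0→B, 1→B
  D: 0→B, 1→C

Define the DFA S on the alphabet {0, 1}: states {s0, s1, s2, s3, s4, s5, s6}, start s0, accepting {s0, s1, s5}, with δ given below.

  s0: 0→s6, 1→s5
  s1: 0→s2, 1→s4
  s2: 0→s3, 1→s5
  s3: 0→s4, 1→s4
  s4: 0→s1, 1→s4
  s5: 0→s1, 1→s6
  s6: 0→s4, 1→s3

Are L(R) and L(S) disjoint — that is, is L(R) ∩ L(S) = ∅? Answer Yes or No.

The empty string ε is accepted by both R and S.
Hence L(R) ∩ L(S) ≠ ∅.

No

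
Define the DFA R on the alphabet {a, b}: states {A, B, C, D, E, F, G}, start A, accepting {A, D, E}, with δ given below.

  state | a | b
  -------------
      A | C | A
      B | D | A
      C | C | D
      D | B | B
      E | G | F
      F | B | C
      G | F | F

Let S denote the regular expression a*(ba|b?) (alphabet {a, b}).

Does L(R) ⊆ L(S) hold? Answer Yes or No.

No

The string bb is in L(R) but not in L(S).
So L(R) ⊄ L(S).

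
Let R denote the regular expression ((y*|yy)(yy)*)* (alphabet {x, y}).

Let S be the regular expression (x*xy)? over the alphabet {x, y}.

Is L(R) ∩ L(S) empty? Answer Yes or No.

The empty string ε is accepted by both R and S.
Hence L(R) ∩ L(S) ≠ ∅.

No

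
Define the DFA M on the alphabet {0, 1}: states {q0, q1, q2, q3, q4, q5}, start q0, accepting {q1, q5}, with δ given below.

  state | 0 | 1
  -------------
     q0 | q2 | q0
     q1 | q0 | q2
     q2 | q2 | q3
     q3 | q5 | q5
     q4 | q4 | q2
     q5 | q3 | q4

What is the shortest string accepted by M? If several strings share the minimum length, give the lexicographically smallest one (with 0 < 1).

010

A breadth-first search from q0 reaches an accepting state first via the path q0 → q2 → q3 → q5 on input 010.
No string of length < 3 is accepted (BFS exhausts all shorter strings without reaching an accepting state), and 010 is the lexicographically least accepting string of length 3.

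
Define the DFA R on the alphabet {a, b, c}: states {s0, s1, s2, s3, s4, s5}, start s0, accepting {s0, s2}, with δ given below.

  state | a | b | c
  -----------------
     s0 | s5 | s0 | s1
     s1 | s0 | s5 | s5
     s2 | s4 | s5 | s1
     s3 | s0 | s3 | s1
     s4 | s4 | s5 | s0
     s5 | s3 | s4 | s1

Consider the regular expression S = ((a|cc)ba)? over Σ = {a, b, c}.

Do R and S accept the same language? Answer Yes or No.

The string b is accepted by R but rejected by S.
So L(R) ≠ L(S).

No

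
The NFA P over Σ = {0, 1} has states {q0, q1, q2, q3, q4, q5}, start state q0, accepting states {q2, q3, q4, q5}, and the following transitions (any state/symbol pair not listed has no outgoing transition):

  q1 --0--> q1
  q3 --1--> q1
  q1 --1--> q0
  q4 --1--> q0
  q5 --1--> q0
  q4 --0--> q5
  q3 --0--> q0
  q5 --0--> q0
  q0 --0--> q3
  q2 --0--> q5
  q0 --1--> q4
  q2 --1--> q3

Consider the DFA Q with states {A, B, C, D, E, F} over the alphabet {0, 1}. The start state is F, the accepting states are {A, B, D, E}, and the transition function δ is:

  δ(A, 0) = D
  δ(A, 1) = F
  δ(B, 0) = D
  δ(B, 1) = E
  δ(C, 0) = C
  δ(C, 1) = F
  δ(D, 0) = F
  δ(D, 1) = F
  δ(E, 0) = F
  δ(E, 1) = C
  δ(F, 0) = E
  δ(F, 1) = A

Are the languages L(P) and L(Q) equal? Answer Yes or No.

Exploring the product automaton P × Q from the start pair (q0, F), following both machines on each input symbol, reaches 5 state pairs: (q0, F), (q3, E), (q4, A), (q1, C), (q5, D).
P accepts in {q2, q3, q4, q5} and Q accepts in {A, B, D, E}. In every reachable pair the two components are either both accepting — (q3, E), (q4, A), (q5, D) — or both non-accepting, so no string is accepted by exactly one of the machines: L(P) \ L(Q) and L(Q) \ L(P) are both empty.
Hence every string is accepted by P iff it is accepted by Q, and the two languages coincide.

Yes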